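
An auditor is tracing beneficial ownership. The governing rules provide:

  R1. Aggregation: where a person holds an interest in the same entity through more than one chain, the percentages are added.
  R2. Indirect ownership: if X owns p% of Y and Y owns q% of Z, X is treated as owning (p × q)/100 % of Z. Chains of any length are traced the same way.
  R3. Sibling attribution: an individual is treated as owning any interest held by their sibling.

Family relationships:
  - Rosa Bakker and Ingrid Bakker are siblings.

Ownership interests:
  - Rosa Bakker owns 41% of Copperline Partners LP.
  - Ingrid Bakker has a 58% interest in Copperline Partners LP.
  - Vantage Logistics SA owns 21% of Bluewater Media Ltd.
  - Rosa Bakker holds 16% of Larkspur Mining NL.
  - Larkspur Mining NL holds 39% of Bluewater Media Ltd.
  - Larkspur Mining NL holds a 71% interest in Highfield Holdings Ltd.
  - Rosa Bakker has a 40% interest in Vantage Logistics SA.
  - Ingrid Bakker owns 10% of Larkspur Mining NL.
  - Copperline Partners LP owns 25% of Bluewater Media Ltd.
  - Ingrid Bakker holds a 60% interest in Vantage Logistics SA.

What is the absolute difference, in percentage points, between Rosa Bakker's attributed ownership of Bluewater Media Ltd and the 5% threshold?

By sibling attribution (R3), Rosa Bakker is treated as also owning Ingrid Bakker's interest in Vantage Logistics SA, giving 40% + 60% = 100%.
By sibling attribution (R3), Rosa Bakker is treated as also owning Ingrid Bakker's interest in Copperline Partners LP, giving 41% + 58% = 99%.
By sibling attribution (R3), Rosa Bakker is treated as also owning Ingrid Bakker's interest in Larkspur Mining NL, giving 16% + 10% = 26%.
Chain via Vantage Logistics SA (R2): 100% × 21% = 21% of Bluewater Media Ltd.
Chain via Copperline Partners LP (R2): 99% × 25% = 24.75% of Bluewater Media Ltd.
Chain via Larkspur Mining NL (R2): 26% × 39% = 10.14% of Bluewater Media Ltd.
Aggregating (R1): 21% + 24.75% + 10.14% = 55.89%.
55.89% exceeds the 5% threshold by 50.89 percentage points.

50.89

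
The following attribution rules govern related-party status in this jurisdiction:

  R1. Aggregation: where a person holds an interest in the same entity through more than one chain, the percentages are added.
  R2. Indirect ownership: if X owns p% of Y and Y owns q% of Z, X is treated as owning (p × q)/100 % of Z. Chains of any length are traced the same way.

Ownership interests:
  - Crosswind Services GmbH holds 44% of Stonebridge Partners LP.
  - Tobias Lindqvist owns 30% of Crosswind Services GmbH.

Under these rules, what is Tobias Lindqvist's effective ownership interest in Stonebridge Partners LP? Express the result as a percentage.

13.2%

Chain via Crosswind Services GmbH (R2): 30% × 44% = 13.2% of Stonebridge Partners LP.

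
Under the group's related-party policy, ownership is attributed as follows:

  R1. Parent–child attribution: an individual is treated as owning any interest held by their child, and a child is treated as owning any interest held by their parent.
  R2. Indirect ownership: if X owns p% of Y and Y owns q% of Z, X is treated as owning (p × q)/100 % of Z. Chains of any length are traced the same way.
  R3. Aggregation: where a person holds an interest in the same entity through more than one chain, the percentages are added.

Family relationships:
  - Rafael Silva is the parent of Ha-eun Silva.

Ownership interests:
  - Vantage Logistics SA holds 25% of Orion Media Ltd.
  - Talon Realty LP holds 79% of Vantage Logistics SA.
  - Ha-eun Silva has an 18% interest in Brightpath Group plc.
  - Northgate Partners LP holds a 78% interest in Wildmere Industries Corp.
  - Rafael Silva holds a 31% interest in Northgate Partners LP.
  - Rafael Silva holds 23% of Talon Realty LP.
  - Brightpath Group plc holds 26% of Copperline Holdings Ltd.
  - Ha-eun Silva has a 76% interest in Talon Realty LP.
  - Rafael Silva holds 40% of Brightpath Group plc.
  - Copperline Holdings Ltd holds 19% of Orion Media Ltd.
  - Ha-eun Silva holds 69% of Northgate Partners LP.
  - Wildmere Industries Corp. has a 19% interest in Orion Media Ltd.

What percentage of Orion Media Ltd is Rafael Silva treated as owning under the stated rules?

By parent–child attribution (R1), Rafael Silva is treated as also owning Ha-eun Silva's interest in Northgate Partners LP, giving 31% + 69% = 100%.
By parent–child attribution (R1), Rafael Silva is treated as also owning Ha-eun Silva's interest in Talon Realty LP, giving 23% + 76% = 99%.
By parent–child attribution (R1), Rafael Silva is treated as also owning Ha-eun Silva's interest in Brightpath Group plc, giving 40% + 18% = 58%.
Chain via Northgate Partners LP → Wildmere Industries Corp. (R2): 100% × 78% × 19% = 14.82% of Orion Media Ltd.
Chain via Talon Realty LP → Vantage Logistics SA (R2): 99% × 79% × 25% = 19.5525% of Orion Media Ltd.
Chain via Brightpath Group plc → Copperline Holdings Ltd (R2): 58% × 26% × 19% = 2.8652% of Orion Media Ltd.
Aggregating (R3): 14.82% + 19.5525% + 2.8652% = 37.2377%.

37.2377%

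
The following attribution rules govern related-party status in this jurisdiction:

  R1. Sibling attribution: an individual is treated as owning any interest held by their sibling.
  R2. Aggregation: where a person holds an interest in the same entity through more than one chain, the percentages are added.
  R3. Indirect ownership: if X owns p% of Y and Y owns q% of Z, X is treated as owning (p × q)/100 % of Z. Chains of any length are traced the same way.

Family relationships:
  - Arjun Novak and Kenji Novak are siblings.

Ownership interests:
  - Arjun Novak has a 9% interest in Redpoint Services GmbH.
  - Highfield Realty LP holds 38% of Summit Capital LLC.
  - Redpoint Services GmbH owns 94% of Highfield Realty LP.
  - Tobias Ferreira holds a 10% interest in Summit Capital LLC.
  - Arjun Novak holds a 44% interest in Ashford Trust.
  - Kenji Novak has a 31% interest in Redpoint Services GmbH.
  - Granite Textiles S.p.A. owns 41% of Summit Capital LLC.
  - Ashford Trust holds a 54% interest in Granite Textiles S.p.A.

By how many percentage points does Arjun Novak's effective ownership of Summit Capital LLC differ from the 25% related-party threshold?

0.9704

By sibling attribution (R1), Arjun Novak is treated as also owning Kenji Novak's interest in Redpoint Services GmbH, giving 9% + 31% = 40%.
Chain via Ashford Trust → Granite Textiles S.p.A. (R3): 44% × 54% × 41% = 9.7416% of Summit Capital LLC.
Chain via Redpoint Services GmbH → Highfield Realty LP (R3): 40% × 94% × 38% = 14.288% of Summit Capital LLC.
Aggregating (R2): 9.7416% + 14.288% = 24.0296%.
24.0296% falls short of the 25% threshold by 0.9704 percentage points.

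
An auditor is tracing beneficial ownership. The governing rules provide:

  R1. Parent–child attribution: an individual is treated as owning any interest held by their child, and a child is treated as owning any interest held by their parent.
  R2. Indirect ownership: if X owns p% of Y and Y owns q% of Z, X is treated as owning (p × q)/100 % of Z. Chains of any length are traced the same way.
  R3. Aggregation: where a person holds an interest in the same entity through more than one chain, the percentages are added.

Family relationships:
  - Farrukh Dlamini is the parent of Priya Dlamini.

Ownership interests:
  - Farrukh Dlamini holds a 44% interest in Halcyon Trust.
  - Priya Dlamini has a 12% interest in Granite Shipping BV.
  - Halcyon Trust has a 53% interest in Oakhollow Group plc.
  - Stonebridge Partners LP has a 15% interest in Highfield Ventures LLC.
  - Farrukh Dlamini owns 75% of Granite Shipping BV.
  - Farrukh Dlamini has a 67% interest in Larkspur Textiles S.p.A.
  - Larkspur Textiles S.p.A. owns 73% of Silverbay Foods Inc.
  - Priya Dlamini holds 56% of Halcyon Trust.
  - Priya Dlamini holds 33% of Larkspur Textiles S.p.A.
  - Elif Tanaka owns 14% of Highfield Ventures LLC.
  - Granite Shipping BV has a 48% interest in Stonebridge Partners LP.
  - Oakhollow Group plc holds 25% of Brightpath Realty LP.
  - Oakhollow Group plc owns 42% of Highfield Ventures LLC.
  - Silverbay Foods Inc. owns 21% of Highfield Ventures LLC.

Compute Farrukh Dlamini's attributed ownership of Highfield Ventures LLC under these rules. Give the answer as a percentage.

43.854%

By parent–child attribution (R1), Farrukh Dlamini is treated as also owning Priya Dlamini's interest in Halcyon Trust, giving 44% + 56% = 100%.
By parent–child attribution (R1), Farrukh Dlamini is treated as also owning Priya Dlamini's interest in Granite Shipping BV, giving 75% + 12% = 87%.
By parent–child attribution (R1), Farrukh Dlamini is treated as also owning Priya Dlamini's interest in Larkspur Textiles S.p.A, giving 67% + 33% = 100%.
Chain via Halcyon Trust → Oakhollow Group plc (R2): 100% × 53% × 42% = 22.26% of Highfield Ventures LLC.
Chain via Granite Shipping BV → Stonebridge Partners LP (R2): 87% × 48% × 15% = 6.264% of Highfield Ventures LLC.
Chain via Larkspur Textiles S.p.A. → Silverbay Foods Inc. (R2): 100% × 73% × 21% = 15.33% of Highfield Ventures LLC.
Aggregating (R3): 22.26% + 6.264% + 15.33% = 43.854%.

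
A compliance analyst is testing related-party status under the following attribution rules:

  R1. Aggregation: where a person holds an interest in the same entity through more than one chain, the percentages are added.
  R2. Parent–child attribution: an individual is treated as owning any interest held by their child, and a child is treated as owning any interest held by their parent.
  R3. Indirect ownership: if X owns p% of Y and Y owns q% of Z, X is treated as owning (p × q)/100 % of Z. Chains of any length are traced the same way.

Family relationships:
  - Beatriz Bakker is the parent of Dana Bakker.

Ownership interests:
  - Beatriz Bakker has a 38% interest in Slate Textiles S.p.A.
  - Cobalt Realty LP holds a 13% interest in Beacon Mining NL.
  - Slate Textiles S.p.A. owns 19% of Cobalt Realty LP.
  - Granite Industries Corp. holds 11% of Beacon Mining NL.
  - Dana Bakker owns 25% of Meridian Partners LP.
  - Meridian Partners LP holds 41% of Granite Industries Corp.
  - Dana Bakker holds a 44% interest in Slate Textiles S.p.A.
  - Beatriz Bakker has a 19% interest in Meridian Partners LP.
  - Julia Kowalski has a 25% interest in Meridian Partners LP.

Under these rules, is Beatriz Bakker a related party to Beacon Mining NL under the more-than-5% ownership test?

By parent–child attribution (R2), Beatriz Bakker is treated as also owning Dana Bakker's interest in Slate Textiles S.p.A, giving 38% + 44% = 82%.
By parent–child attribution (R2), Beatriz Bakker is treated as also owning Dana Bakker's interest in Meridian Partners LP, giving 19% + 25% = 44%.
Chain via Slate Textiles S.p.A. → Cobalt Realty LP (R3): 82% × 19% × 13% = 2.0254% of Beacon Mining NL.
Chain via Meridian Partners LP → Granite Industries Corp. (R3): 44% × 41% × 11% = 1.9844% of Beacon Mining NL.
Aggregating (R1): 2.0254% + 1.9844% = 4.0098%.
4.0098% does not exceed the 5% threshold, so Beatriz is not a related party to Beacon Mining NL.

No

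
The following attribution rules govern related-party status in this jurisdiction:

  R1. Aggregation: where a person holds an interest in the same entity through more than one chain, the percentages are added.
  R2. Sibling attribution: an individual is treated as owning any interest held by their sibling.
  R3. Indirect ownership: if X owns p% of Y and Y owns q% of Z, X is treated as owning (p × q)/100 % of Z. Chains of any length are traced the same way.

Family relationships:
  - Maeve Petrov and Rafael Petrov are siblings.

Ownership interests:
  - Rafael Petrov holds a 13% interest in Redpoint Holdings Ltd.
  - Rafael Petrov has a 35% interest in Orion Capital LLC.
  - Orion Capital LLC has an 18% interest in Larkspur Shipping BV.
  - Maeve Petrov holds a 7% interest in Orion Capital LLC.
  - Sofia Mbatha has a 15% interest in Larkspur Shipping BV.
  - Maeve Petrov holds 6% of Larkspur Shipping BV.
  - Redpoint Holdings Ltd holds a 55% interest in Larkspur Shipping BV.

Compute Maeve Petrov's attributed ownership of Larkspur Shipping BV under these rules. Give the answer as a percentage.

20.71%

By sibling attribution (R2), Maeve Petrov is treated as also owning Rafael Petrov's interest in Orion Capital LLC, giving 7% + 35% = 42%.
By sibling attribution (R2), Maeve Petrov is treated as owning Rafael Petrov's 13% interest in Redpoint Holdings Ltd.
Chain via Orion Capital LLC (R3): 42% × 18% = 7.56% of Larkspur Shipping BV.
Direct interest in Larkspur Shipping BV: 6%.
Chain via Redpoint Holdings Ltd (R3): 13% × 55% = 7.15% of Larkspur Shipping BV.
Aggregating (R1): 7.56% + 6% + 7.15% = 20.71%.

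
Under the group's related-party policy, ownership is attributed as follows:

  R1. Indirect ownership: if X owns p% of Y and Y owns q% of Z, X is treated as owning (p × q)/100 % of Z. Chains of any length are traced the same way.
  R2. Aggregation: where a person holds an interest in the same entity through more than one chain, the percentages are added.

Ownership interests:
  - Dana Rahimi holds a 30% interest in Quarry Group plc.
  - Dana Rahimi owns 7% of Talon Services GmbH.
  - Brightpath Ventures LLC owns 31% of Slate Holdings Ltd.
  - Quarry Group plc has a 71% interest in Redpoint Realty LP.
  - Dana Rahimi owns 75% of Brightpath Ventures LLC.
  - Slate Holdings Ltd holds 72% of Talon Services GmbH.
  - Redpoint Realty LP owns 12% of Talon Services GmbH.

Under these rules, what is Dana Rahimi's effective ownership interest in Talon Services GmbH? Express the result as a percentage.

Chain via Brightpath Ventures LLC → Slate Holdings Ltd (R1): 75% × 31% × 72% = 16.74% of Talon Services GmbH.
Chain via Quarry Group plc → Redpoint Realty LP (R1): 30% × 71% × 12% = 2.556% of Talon Services GmbH.
Direct interest in Talon Services GmbH: 7%.
Aggregating (R2): 16.74% + 2.556% + 7% = 26.296%.

26.296%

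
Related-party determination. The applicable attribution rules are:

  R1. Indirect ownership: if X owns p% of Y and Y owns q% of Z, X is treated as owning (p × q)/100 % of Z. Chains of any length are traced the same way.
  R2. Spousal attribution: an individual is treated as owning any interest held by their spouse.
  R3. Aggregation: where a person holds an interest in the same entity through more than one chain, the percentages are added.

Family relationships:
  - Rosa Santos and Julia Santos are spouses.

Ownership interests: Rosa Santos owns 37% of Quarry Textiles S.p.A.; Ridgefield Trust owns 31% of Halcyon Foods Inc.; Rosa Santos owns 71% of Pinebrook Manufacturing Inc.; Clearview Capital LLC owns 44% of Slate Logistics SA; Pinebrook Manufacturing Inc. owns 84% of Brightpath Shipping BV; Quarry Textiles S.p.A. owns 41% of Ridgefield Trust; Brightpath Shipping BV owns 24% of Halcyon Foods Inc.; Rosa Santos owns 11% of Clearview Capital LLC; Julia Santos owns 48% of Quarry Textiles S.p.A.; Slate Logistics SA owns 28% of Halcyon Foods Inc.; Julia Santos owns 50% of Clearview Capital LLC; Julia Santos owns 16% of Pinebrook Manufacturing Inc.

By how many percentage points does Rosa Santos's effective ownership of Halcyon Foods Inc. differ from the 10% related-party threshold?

25.8579

By spousal attribution (R2), Rosa Santos is treated as also owning Julia Santos's interest in Pinebrook Manufacturing Inc, giving 71% + 16% = 87%.
By spousal attribution (R2), Rosa Santos is treated as also owning Julia Santos's interest in Quarry Textiles S.p.A, giving 37% + 48% = 85%.
By spousal attribution (R2), Rosa Santos is treated as also owning Julia Santos's interest in Clearview Capital LLC, giving 11% + 50% = 61%.
Chain via Pinebrook Manufacturing Inc. → Brightpath Shipping BV (R1): 87% × 84% × 24% = 17.5392% of Halcyon Foods Inc.
Chain via Quarry Textiles S.p.A. → Ridgefield Trust (R1): 85% × 41% × 31% = 10.8035% of Halcyon Foods Inc.
Chain via Clearview Capital LLC → Slate Logistics SA (R1): 61% × 44% × 28% = 7.5152% of Halcyon Foods Inc.
Aggregating (R3): 17.5392% + 10.8035% + 7.5152% = 35.8579%.
35.8579% exceeds the 10% threshold by 25.8579 percentage points.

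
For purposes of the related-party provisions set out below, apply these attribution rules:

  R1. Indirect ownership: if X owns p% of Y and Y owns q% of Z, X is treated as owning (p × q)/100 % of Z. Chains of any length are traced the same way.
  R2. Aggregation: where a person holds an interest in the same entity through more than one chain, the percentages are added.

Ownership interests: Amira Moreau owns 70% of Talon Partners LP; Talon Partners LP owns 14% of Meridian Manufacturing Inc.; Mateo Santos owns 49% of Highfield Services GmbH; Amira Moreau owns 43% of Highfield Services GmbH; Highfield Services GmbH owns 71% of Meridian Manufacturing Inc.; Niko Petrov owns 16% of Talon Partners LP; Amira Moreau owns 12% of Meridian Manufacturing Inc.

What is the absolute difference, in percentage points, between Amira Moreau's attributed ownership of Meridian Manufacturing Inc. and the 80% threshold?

Chain via Highfield Services GmbH (R1): 43% × 71% = 30.53% of Meridian Manufacturing Inc.
Chain via Talon Partners LP (R1): 70% × 14% = 9.8% of Meridian Manufacturing Inc.
Direct interest in Meridian Manufacturing Inc: 12%.
Aggregating (R2): 30.53% + 9.8% + 12% = 52.33%.
52.33% falls short of the 80% threshold by 27.67 percentage points.

27.67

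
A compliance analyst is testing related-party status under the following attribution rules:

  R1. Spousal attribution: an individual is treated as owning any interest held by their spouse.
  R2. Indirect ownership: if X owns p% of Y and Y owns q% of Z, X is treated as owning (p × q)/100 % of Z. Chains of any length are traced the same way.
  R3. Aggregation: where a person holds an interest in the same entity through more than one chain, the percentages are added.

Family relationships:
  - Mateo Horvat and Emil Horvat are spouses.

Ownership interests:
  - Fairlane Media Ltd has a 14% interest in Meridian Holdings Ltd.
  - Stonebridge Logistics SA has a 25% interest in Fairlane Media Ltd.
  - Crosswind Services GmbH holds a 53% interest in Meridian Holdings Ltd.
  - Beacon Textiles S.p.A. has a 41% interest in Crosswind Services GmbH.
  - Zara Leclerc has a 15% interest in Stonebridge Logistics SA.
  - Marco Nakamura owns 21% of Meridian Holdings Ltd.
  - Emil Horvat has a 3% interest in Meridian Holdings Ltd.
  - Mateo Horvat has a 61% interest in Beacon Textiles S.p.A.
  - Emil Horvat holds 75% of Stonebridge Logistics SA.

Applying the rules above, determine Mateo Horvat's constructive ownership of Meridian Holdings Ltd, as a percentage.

18.8803%

By spousal attribution (R1), Mateo Horvat is treated as owning Emil Horvat's 75% interest in Stonebridge Logistics SA.
By spousal attribution (R1), Mateo Horvat is treated as owning Emil Horvat's 3% interest in Meridian Holdings Ltd.
Chain via Beacon Textiles S.p.A. → Crosswind Services GmbH (R2): 61% × 41% × 53% = 13.2553% of Meridian Holdings Ltd.
Chain via Stonebridge Logistics SA → Fairlane Media Ltd (R2): 75% × 25% × 14% = 2.625% of Meridian Holdings Ltd.
Direct interest in Meridian Holdings Ltd: 3%.
Aggregating (R3): 13.2553% + 2.625% + 3% = 18.8803%.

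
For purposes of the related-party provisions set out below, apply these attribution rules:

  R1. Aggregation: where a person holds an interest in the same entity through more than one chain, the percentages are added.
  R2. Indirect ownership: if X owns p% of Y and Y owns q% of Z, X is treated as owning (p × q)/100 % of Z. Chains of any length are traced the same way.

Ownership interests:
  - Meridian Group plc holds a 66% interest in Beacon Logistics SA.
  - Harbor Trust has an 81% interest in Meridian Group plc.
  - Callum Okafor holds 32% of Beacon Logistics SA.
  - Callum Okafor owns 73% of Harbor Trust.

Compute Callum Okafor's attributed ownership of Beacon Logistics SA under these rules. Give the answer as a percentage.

Chain via Harbor Trust → Meridian Group plc (R2): 73% × 81% × 66% = 39.0258% of Beacon Logistics SA.
Direct interest in Beacon Logistics SA: 32%.
Aggregating (R1): 39.0258% + 32% = 71.0258%.

71.0258%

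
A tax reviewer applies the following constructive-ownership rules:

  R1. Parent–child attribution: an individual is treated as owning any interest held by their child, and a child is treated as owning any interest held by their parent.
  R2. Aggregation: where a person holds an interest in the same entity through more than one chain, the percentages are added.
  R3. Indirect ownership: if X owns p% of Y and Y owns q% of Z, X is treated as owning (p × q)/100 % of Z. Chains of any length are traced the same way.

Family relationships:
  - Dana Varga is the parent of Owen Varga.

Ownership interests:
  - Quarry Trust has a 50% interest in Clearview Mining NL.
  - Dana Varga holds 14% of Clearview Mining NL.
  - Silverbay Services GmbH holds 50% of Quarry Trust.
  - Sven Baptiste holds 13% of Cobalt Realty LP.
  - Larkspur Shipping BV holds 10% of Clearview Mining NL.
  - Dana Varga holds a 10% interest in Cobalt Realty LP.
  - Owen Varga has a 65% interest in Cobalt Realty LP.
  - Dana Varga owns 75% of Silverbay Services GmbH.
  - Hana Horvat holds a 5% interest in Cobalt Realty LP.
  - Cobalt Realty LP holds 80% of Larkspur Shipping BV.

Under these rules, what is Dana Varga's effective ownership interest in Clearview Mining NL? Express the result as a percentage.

By parent–child attribution (R1), Dana Varga is treated as also owning Owen Varga's interest in Cobalt Realty LP, giving 10% + 65% = 75%.
Chain via Silverbay Services GmbH → Quarry Trust (R3): 75% × 50% × 50% = 18.75% of Clearview Mining NL.
Chain via Cobalt Realty LP → Larkspur Shipping BV (R3): 75% × 80% × 10% = 6% of Clearview Mining NL.
Direct interest in Clearview Mining NL: 14%.
Aggregating (R2): 18.75% + 6% + 14% = 38.75%.

38.75%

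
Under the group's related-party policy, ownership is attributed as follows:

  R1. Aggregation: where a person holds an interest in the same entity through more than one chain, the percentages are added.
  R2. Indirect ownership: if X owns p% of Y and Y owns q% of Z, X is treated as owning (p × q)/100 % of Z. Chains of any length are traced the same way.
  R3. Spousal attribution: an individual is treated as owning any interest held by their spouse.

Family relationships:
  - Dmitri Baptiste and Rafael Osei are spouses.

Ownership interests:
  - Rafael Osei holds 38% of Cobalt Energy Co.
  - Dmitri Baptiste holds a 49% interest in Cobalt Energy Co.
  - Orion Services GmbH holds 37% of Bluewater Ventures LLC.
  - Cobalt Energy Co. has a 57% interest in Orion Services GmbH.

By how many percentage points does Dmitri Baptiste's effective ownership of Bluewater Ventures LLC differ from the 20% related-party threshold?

1.6517

By spousal attribution (R3), Dmitri Baptiste is treated as also owning Rafael Osei's interest in Cobalt Energy Co, giving 49% + 38% = 87%.
Chain via Cobalt Energy Co. → Orion Services GmbH (R2): 87% × 57% × 37% = 18.3483% of Bluewater Ventures LLC.
18.3483% falls short of the 20% threshold by 1.6517 percentage points.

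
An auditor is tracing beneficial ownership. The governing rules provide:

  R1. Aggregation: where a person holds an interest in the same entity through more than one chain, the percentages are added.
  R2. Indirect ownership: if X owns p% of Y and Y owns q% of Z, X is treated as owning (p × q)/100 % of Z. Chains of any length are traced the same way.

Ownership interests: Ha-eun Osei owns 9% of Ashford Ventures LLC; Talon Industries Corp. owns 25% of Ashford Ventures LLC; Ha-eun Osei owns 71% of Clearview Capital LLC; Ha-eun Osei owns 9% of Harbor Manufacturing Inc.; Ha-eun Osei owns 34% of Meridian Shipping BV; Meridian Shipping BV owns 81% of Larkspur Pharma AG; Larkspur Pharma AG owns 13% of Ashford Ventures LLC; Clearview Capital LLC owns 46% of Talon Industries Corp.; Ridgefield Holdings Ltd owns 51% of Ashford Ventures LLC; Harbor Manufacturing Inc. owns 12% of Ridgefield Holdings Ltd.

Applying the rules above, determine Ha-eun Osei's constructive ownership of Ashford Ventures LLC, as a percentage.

Chain via Meridian Shipping BV → Larkspur Pharma AG (R2): 34% × 81% × 13% = 3.5802% of Ashford Ventures LLC.
Chain via Harbor Manufacturing Inc. → Ridgefield Holdings Ltd (R2): 9% × 12% × 51% = 0.5508% of Ashford Ventures LLC.
Chain via Clearview Capital LLC → Talon Industries Corp. (R2): 71% × 46% × 25% = 8.165% of Ashford Ventures LLC.
Direct interest in Ashford Ventures LLC: 9%.
Aggregating (R1): 3.5802% + 0.5508% + 8.165% + 9% = 21.296%.

21.296%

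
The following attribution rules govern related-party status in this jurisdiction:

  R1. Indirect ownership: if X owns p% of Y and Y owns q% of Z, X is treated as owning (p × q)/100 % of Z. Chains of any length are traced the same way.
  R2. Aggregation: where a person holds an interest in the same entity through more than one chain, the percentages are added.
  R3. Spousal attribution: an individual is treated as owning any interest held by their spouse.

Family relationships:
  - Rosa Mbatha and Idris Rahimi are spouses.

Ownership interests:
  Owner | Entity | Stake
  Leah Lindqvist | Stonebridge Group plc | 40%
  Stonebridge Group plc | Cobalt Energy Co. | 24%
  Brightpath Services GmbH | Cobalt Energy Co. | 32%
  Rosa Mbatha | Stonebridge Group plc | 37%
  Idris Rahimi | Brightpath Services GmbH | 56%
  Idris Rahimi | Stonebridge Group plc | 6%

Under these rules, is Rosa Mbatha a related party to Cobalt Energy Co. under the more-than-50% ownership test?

By spousal attribution (R3), Rosa Mbatha is treated as also owning Idris Rahimi's interest in Stonebridge Group plc, giving 37% + 6% = 43%.
By spousal attribution (R3), Rosa Mbatha is treated as owning Idris Rahimi's 56% interest in Brightpath Services GmbH.
Chain via Stonebridge Group plc (R1): 43% × 24% = 10.32% of Cobalt Energy Co.
Chain via Brightpath Services GmbH (R1): 56% × 32% = 17.92% of Cobalt Energy Co.
Aggregating (R2): 10.32% + 17.92% = 28.24%.
28.24% does not exceed the 50% threshold, so Rosa is not a related party to Cobalt Energy Co.

No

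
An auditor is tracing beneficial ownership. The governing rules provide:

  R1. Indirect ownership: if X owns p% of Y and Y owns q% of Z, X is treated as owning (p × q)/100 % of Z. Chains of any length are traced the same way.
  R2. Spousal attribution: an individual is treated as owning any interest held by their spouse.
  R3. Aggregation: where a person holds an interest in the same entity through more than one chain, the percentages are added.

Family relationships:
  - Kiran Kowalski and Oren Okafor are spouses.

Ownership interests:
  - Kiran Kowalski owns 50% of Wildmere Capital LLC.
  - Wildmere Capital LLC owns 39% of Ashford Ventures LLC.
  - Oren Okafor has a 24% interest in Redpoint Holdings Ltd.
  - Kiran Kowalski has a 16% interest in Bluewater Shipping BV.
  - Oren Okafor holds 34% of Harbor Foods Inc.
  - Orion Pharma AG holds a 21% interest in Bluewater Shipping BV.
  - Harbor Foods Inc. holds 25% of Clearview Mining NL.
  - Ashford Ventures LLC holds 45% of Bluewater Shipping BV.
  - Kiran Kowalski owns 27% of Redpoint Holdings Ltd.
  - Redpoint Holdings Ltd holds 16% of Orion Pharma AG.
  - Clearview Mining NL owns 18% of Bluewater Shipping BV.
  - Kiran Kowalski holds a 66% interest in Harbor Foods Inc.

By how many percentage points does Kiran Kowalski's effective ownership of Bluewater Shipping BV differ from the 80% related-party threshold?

49.0114

By spousal attribution (R2), Kiran Kowalski is treated as also owning Oren Okafor's interest in Redpoint Holdings Ltd, giving 27% + 24% = 51%.
By spousal attribution (R2), Kiran Kowalski is treated as also owning Oren Okafor's interest in Harbor Foods Inc, giving 66% + 34% = 100%.
Chain via Wildmere Capital LLC → Ashford Ventures LLC (R1): 50% × 39% × 45% = 8.775% of Bluewater Shipping BV.
Chain via Redpoint Holdings Ltd → Orion Pharma AG (R1): 51% × 16% × 21% = 1.7136% of Bluewater Shipping BV.
Chain via Harbor Foods Inc. → Clearview Mining NL (R1): 100% × 25% × 18% = 4.5% of Bluewater Shipping BV.
Direct interest in Bluewater Shipping BV: 16%.
Aggregating (R3): 8.775% + 1.7136% + 4.5% + 16% = 30.9886%.
30.9886% falls short of the 80% threshold by 49.0114 percentage points.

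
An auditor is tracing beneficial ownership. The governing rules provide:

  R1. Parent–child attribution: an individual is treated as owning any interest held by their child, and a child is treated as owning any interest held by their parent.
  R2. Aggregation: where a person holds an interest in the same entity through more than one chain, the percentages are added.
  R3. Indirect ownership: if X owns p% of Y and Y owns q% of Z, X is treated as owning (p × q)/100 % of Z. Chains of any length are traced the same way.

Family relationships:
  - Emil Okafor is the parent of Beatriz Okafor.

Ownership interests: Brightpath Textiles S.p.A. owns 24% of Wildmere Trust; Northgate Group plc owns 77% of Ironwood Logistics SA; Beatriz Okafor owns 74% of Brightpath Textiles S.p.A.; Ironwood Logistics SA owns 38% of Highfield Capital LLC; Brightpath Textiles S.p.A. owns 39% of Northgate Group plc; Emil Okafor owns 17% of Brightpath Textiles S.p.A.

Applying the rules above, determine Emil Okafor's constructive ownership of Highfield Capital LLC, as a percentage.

10.384374%

By parent–child attribution (R1), Emil Okafor is treated as also owning Beatriz Okafor's interest in Brightpath Textiles S.p.A, giving 17% + 74% = 91%.
Chain via Brightpath Textiles S.p.A. → Northgate Group plc → Ironwood Logistics SA (R3): 91% × 39% × 77% × 38% = 10.384374% of Highfield Capital LLC.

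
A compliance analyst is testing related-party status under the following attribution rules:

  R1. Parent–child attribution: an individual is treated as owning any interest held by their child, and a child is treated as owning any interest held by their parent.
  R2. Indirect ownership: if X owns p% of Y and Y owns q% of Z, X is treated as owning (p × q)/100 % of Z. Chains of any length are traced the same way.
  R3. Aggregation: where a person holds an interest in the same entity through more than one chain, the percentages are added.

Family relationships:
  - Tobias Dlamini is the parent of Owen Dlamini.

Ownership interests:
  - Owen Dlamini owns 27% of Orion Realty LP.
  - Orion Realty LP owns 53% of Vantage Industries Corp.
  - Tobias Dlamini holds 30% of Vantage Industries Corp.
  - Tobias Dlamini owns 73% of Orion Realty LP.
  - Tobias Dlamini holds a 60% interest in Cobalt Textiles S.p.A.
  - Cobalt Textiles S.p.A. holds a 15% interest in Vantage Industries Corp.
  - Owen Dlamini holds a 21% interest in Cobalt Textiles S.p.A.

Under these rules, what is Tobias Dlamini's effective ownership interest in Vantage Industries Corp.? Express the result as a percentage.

By parent–child attribution (R1), Tobias Dlamini is treated as also owning Owen Dlamini's interest in Orion Realty LP, giving 73% + 27% = 100%.
By parent–child attribution (R1), Tobias Dlamini is treated as also owning Owen Dlamini's interest in Cobalt Textiles S.p.A, giving 60% + 21% = 81%.
Chain via Orion Realty LP (R2): 100% × 53% = 53% of Vantage Industries Corp.
Chain via Cobalt Textiles S.p.A. (R2): 81% × 15% = 12.15% of Vantage Industries Corp.
Direct interest in Vantage Industries Corp: 30%.
Aggregating (R3): 53% + 12.15% + 30% = 95.15%.

95.15%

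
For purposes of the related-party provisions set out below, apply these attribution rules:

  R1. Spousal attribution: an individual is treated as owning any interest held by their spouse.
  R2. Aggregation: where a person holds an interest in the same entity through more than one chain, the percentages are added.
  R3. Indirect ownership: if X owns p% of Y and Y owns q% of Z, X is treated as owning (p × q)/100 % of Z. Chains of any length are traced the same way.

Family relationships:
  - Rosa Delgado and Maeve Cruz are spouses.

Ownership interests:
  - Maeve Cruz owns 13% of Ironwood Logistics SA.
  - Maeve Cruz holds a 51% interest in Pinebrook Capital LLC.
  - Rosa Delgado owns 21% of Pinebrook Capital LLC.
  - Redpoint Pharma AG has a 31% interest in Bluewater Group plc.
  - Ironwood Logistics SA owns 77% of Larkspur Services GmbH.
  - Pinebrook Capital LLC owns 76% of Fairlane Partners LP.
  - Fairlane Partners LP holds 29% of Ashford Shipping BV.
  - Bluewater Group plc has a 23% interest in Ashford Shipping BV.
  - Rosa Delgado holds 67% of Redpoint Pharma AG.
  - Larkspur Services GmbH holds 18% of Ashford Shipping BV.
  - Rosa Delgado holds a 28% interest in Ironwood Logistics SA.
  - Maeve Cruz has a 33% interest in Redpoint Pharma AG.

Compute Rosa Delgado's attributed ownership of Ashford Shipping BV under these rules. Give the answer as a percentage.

28.6814%

By spousal attribution (R1), Rosa Delgado is treated as also owning Maeve Cruz's interest in Ironwood Logistics SA, giving 28% + 13% = 41%.
By spousal attribution (R1), Rosa Delgado is treated as also owning Maeve Cruz's interest in Redpoint Pharma AG, giving 67% + 33% = 100%.
By spousal attribution (R1), Rosa Delgado is treated as also owning Maeve Cruz's interest in Pinebrook Capital LLC, giving 21% + 51% = 72%.
Chain via Ironwood Logistics SA → Larkspur Services GmbH (R3): 41% × 77% × 18% = 5.6826% of Ashford Shipping BV.
Chain via Redpoint Pharma AG → Bluewater Group plc (R3): 100% × 31% × 23% = 7.13% of Ashford Shipping BV.
Chain via Pinebrook Capital LLC → Fairlane Partners LP (R3): 72% × 76% × 29% = 15.8688% of Ashford Shipping BV.
Aggregating (R2): 5.6826% + 7.13% + 15.8688% = 28.6814%.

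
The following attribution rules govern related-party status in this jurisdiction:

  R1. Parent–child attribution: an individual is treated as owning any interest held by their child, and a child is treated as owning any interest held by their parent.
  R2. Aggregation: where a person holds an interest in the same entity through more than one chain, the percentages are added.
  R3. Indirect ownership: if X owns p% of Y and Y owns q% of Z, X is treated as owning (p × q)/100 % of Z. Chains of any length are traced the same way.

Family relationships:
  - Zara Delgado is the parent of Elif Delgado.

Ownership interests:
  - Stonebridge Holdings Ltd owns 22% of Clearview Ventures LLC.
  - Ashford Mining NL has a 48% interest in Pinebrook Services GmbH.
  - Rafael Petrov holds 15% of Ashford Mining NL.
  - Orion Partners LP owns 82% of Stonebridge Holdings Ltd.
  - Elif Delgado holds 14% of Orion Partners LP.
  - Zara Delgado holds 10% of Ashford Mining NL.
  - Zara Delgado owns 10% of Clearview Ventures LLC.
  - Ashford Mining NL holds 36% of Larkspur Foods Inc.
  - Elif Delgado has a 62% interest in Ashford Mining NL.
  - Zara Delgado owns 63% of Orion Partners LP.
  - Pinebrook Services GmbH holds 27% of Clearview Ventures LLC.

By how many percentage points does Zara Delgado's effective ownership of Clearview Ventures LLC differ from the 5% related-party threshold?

28.222

By parent–child attribution (R1), Zara Delgado is treated as also owning Elif Delgado's interest in Orion Partners LP, giving 63% + 14% = 77%.
By parent–child attribution (R1), Zara Delgado is treated as also owning Elif Delgado's interest in Ashford Mining NL, giving 10% + 62% = 72%.
Chain via Orion Partners LP → Stonebridge Holdings Ltd (R3): 77% × 82% × 22% = 13.8908% of Clearview Ventures LLC.
Chain via Ashford Mining NL → Pinebrook Services GmbH (R3): 72% × 48% × 27% = 9.3312% of Clearview Ventures LLC.
Direct interest in Clearview Ventures LLC: 10%.
Aggregating (R2): 13.8908% + 9.3312% + 10% = 33.222%.
33.222% exceeds the 5% threshold by 28.222 percentage points.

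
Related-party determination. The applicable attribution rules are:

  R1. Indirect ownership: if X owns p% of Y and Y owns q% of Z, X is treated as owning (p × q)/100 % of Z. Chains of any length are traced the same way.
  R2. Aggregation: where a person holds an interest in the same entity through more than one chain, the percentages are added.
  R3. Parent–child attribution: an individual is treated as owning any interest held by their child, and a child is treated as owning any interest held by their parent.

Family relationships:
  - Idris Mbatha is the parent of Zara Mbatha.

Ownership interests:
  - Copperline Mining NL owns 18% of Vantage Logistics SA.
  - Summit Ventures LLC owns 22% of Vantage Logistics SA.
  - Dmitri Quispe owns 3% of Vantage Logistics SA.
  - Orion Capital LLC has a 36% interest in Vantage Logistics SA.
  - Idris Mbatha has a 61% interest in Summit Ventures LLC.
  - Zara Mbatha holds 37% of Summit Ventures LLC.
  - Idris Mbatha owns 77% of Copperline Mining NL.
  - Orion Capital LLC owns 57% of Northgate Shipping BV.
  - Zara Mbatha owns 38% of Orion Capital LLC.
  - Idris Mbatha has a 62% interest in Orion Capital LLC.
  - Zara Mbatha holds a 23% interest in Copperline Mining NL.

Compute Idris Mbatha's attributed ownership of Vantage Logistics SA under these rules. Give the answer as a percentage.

75.56%

By parent–child attribution (R3), Idris Mbatha is treated as also owning Zara Mbatha's interest in Orion Capital LLC, giving 62% + 38% = 100%.
By parent–child attribution (R3), Idris Mbatha is treated as also owning Zara Mbatha's interest in Copperline Mining NL, giving 77% + 23% = 100%.
By parent–child attribution (R3), Idris Mbatha is treated as also owning Zara Mbatha's interest in Summit Ventures LLC, giving 61% + 37% = 98%.
Chain via Orion Capital LLC (R1): 100% × 36% = 36% of Vantage Logistics SA.
Chain via Copperline Mining NL (R1): 100% × 18% = 18% of Vantage Logistics SA.
Chain via Summit Ventures LLC (R1): 98% × 22% = 21.56% of Vantage Logistics SA.
Aggregating (R2): 36% + 18% + 21.56% = 75.56%.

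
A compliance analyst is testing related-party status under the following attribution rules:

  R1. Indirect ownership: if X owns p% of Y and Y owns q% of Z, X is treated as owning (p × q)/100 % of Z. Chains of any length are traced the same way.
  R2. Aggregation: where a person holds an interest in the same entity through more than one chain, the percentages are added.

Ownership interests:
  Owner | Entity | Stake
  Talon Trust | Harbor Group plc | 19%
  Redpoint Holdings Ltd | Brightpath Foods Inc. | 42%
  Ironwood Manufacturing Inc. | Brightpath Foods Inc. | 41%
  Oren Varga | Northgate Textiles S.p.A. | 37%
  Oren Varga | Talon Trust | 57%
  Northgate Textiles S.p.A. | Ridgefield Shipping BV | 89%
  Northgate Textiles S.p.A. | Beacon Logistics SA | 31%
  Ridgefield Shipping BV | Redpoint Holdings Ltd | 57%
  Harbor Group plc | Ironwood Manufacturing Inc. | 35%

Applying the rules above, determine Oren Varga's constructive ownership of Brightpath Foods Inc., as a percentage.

Chain via Talon Trust → Harbor Group plc → Ironwood Manufacturing Inc. (R1): 57% × 19% × 35% × 41% = 1.554105% of Brightpath Foods Inc.
Chain via Northgate Textiles S.p.A. → Ridgefield Shipping BV → Redpoint Holdings Ltd (R1): 37% × 89% × 57% × 42% = 7.883442% of Brightpath Foods Inc.
Aggregating (R2): 1.554105% + 7.883442% = 9.437547%.

9.437547%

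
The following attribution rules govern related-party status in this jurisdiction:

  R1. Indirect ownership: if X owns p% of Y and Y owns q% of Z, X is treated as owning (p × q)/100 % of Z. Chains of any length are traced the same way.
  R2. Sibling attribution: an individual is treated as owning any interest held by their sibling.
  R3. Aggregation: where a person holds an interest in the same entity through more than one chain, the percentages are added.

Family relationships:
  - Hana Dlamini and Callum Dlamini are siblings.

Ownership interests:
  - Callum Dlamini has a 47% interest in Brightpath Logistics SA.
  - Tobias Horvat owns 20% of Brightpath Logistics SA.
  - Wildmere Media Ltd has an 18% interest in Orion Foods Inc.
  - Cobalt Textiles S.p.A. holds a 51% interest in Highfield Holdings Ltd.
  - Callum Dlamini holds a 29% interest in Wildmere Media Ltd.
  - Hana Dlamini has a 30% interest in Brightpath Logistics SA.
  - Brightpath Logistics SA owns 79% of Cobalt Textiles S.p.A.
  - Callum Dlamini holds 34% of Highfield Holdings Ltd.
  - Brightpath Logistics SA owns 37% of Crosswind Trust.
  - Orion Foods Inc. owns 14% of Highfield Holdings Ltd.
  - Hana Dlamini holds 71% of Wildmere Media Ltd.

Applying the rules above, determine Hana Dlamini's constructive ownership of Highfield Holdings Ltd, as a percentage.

67.5433%

By sibling attribution (R2), Hana Dlamini is treated as also owning Callum Dlamini's interest in Wildmere Media Ltd, giving 71% + 29% = 100%.
By sibling attribution (R2), Hana Dlamini is treated as also owning Callum Dlamini's interest in Brightpath Logistics SA, giving 30% + 47% = 77%.
By sibling attribution (R2), Hana Dlamini is treated as owning Callum Dlamini's 34% interest in Highfield Holdings Ltd.
Chain via Wildmere Media Ltd → Orion Foods Inc. (R1): 100% × 18% × 14% = 2.52% of Highfield Holdings Ltd.
Chain via Brightpath Logistics SA → Cobalt Textiles S.p.A. (R1): 77% × 79% × 51% = 31.0233% of Highfield Holdings Ltd.
Direct interest in Highfield Holdings Ltd: 34%.
Aggregating (R3): 2.52% + 31.0233% + 34% = 67.5433%.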